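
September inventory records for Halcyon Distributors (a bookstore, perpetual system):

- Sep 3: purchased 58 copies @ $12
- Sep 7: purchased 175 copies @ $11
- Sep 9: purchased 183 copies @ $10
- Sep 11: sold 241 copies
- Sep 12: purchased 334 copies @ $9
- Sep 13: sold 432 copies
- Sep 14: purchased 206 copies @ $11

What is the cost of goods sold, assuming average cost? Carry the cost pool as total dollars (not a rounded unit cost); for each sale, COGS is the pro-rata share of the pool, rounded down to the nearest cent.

After Sep 3: 58 on hand, pool $696.00 (≈ $12.0000 each)
After Sep 7: 233 on hand, pool $2,621.00 (≈ $11.2489 each)
After Sep 9: 416 on hand, pool $4,451.00 (≈ $10.6995 each)
Sep 11, sell 241: 241/416 × $4,451.00 → $2,578.58
After Sep 12: 509 on hand, pool $4,878.42 (≈ $9.5843 each)
Sep 13, sell 432: 432/509 × $4,878.42 → $4,140.42
After Sep 14: 283 on hand, pool $3,004.00 (≈ $10.6148 each)
Total COGS = $2,578.58 + $4,140.42 = $6,719.00
Ending inventory (cost pool remaining) = $3,004.00
Check: goods available $9,723.00 = COGS $6,719.00 + ending $3,004.00

COGS = $6,719.00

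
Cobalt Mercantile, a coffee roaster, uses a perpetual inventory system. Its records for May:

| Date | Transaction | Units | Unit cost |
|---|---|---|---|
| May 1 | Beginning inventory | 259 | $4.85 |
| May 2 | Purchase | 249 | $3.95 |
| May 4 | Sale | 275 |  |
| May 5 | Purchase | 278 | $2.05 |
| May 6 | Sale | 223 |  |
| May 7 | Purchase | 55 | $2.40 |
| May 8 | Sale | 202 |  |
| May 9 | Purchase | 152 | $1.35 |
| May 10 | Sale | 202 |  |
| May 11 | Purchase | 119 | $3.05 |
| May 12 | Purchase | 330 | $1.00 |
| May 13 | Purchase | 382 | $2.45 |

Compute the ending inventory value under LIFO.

May 4, 275 sold [LIFO — newest first]: 249 @ $3.95 + 26 @ $4.85 = $1,109.65
May 6, 223 sold [LIFO — newest first]: 223 @ $2.05 = $457.15
May 8, 202 sold [LIFO — newest first]: 55 @ $2.40 + 55 @ $2.05 + 92 @ $4.85 = $690.95
May 10, 202 sold [LIFO — newest first]: 152 @ $1.35 + 50 @ $4.85 = $447.70
Total COGS = $1,109.65 + $457.15 + $690.95 + $447.70 = $2,705.45
Ending inventory: 91 @ $4.85 + 119 @ $3.05 + 330 @ $1.00 + 382 @ $2.45 = $2,070.20
Check: goods available $4,775.65 = COGS $2,705.45 + ending $2,070.20

Ending inventory = $2,070.20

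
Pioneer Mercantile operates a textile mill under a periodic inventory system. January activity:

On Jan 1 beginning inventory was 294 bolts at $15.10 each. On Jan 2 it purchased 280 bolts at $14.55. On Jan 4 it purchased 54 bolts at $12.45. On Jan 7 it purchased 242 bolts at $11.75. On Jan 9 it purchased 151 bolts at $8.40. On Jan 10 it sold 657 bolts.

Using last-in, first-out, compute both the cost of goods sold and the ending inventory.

COGS = $7,839.70; ending inventory = $5,457.90

Jan 10, 657 sold [LIFO — newest first]: 151 @ $8.40 + 242 @ $11.75 + 54 @ $12.45 + 210 @ $14.55 = $7,839.70
Ending inventory: 294 @ $15.10 + 70 @ $14.55 = $5,457.90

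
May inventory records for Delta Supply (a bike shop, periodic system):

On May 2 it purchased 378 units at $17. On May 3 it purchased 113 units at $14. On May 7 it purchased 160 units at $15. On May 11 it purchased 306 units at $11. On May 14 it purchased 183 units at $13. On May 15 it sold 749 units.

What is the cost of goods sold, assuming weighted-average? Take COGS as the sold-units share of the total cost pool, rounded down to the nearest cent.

May 15, sell 749: 749/1140 × $16,153.00 → $10,612.80
Ending inventory (cost pool remaining) = $5,540.20

COGS = $10,612.80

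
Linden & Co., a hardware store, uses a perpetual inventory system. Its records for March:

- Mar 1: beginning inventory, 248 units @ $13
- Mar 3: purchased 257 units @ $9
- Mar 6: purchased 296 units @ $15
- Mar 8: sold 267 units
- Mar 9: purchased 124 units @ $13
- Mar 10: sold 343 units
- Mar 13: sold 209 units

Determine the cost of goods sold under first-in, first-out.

Mar 8, 267 sold [FIFO — oldest first]: 248 @ $13 + 19 @ $9 = $3,395
Mar 10, 343 sold [FIFO — oldest first]: 238 @ $9 + 105 @ $15 = $3,717
Mar 13, 209 sold [FIFO — oldest first]: 191 @ $15 + 18 @ $13 = $3,099
Total COGS = $3,395 + $3,717 + $3,099 = $10,211
Ending inventory: 106 @ $13 = $1,378
Check: goods available $11,589 = COGS $10,211 + ending $1,378

COGS = $10,211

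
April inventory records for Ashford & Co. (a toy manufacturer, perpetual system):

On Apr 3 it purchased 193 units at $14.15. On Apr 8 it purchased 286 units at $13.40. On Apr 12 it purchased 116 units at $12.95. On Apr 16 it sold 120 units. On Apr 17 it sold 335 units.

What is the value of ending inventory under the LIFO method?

Apr 16, 120 sold [LIFO — newest first]: 116 @ $12.95 + 4 @ $13.40 = $1,555.80
Apr 17, 335 sold [LIFO — newest first]: 282 @ $13.40 + 53 @ $14.15 = $4,528.75
Total COGS = $1,555.80 + $4,528.75 = $6,084.55
Ending inventory: 140 @ $14.15 = $1,981.00

Ending inventory = $1,981.00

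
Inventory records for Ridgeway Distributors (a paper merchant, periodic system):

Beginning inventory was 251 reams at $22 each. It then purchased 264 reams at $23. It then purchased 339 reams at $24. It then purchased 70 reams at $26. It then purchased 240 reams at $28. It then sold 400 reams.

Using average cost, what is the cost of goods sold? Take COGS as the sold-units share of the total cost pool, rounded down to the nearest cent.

COGS = $9,714.77

Sale 1, sell 400: 400/1164 × $28,270.00 → $9,714.77
Ending inventory (cost pool remaining) = $18,555.23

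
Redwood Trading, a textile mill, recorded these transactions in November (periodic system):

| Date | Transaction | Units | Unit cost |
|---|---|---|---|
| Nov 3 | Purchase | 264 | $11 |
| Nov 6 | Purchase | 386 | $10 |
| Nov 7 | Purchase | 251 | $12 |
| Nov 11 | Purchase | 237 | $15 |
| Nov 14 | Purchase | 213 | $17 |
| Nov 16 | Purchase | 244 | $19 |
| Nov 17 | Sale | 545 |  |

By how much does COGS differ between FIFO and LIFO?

$3,863

FIFO COGS: 264 @ $11 + 281 @ $10 = $5,714
LIFO COGS: 244 @ $19 + 213 @ $17 + 88 @ $15 = $9,577
Difference = |$5,714 − $9,577| = $3,863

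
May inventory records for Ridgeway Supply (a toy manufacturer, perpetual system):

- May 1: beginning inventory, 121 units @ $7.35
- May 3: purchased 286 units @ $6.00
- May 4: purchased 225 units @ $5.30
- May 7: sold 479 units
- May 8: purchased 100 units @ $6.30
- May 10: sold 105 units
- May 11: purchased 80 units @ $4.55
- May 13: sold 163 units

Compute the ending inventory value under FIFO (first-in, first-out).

Ending inventory = $295.75

May 7, 479 sold [FIFO — oldest first]: 121 @ $7.35 + 286 @ $6.00 + 72 @ $5.30 = $2,986.95
May 10, 105 sold [FIFO — oldest first]: 105 @ $5.30 = $556.50
May 13, 163 sold [FIFO — oldest first]: 48 @ $5.30 + 100 @ $6.30 + 15 @ $4.55 = $952.65
Total COGS = $2,986.95 + $556.50 + $952.65 = $4,496.10
Ending inventory: 65 @ $4.55 = $295.75
Check: goods available $4,791.85 = COGS $4,496.10 + ending $295.75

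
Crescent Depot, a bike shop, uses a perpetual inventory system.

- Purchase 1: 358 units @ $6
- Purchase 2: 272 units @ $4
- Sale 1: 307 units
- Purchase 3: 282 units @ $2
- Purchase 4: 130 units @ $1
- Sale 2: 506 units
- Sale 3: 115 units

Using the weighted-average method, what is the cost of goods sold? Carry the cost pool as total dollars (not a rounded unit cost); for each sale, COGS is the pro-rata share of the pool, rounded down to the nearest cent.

COGS = $3,565.02

After Purchase 1: 358 on hand, pool $2,148.00 (≈ $6.0000 each)
After Purchase 2: 630 on hand, pool $3,236.00 (≈ $5.1365 each)
Sale 1, sell 307: 307/630 × $3,236.00 → $1,576.90
After Purchase 3: 605 on hand, pool $2,223.10 (≈ $3.6745 each)
After Purchase 4: 735 on hand, pool $2,353.10 (≈ $3.2015 each)
Sale 2, sell 506: 506/735 × $2,353.10 → $1,619.95
Sale 3, sell 115: 115/229 × $733.15 → $368.17
Total COGS = $1,576.90 + $1,619.95 + $368.17 = $3,565.02
Ending inventory (cost pool remaining) = $364.98
Check: goods available $3,930.00 = COGS $3,565.02 + ending $364.98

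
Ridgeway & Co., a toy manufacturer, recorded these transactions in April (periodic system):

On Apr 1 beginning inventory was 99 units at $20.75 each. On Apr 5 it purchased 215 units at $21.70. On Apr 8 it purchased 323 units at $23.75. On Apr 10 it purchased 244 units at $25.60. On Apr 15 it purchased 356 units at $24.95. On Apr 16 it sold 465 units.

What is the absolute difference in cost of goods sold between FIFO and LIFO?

$1,366.60

FIFO COGS: 99 @ $20.75 + 215 @ $21.70 + 151 @ $23.75 = $10,306.00
LIFO COGS: 356 @ $24.95 + 109 @ $25.60 = $11,672.60
Difference = |$10,306.00 − $11,672.60| = $1,366.60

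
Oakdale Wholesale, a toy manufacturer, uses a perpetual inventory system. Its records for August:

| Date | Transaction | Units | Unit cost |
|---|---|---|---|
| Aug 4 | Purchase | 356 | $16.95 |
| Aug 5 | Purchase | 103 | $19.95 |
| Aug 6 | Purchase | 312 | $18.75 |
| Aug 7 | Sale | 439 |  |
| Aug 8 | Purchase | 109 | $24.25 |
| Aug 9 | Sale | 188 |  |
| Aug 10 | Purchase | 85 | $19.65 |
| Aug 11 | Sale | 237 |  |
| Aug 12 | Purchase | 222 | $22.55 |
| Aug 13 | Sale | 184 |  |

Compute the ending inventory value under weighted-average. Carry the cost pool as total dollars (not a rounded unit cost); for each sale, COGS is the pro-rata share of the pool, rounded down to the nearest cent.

Ending inventory = $3,006.93

After Aug 4: 356 on hand, pool $6,034.20 (≈ $16.9500 each)
After Aug 5: 459 on hand, pool $8,089.05 (≈ $17.6232 each)
After Aug 6: 771 on hand, pool $13,939.05 (≈ $18.0792 each)
Aug 7, sell 439: 439/771 × $13,939.05 → $7,936.76
After Aug 8: 441 on hand, pool $8,645.54 (≈ $19.6044 each)
Aug 9, sell 188: 188/441 × $8,645.54 → $3,685.62
After Aug 10: 338 on hand, pool $6,630.17 (≈ $19.6159 each)
Aug 11, sell 237: 237/338 × $6,630.17 → $4,648.96
After Aug 12: 323 on hand, pool $6,987.31 (≈ $21.6325 each)
Aug 13, sell 184: 184/323 × $6,987.31 → $3,980.38
Total COGS = $7,936.76 + $3,685.62 + $4,648.96 + $3,980.38 = $20,251.72
Ending inventory (cost pool remaining) = $3,006.93
Check: goods available $23,258.65 = COGS $20,251.72 + ending $3,006.93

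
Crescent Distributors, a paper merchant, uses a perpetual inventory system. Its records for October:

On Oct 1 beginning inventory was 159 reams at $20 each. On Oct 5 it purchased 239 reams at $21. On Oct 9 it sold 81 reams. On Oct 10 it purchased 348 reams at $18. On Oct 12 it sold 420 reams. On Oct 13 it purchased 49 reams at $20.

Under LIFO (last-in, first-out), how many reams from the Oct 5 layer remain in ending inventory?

86

Oct 9, 81 sold [LIFO — newest first]: 81 @ $21 = $1,701
Oct 12, 420 sold [LIFO — newest first]: 348 @ $18 + 72 @ $21 = $7,776
Total COGS = $1,701 + $7,776 = $9,477
Ending inventory: 159 @ $20 + 86 @ $21 + 49 @ $20 = $5,966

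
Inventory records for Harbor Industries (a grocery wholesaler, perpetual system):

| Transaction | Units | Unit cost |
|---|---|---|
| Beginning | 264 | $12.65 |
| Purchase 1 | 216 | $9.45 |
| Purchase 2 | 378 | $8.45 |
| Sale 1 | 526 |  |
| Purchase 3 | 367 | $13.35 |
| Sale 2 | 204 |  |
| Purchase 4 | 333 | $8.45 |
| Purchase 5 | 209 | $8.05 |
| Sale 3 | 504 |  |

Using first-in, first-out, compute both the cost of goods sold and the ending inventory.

Sale 1 (526) [FIFO — oldest first]: 264 @ $12.65 + 216 @ $9.45 + 46 @ $8.45 = $5,769.50
Sale 2 (204) [FIFO — oldest first]: 204 @ $8.45 = $1,723.80
Sale 3 (504) [FIFO — oldest first]: 128 @ $8.45 + 367 @ $13.35 + 9 @ $8.45 = $6,057.10
Total COGS = $5,769.50 + $1,723.80 + $6,057.10 = $13,550.40
Ending inventory: 324 @ $8.45 + 209 @ $8.05 = $4,420.25
Check: goods available $17,970.65 = COGS $13,550.40 + ending $4,420.25

COGS = $13,550.40; ending inventory = $4,420.25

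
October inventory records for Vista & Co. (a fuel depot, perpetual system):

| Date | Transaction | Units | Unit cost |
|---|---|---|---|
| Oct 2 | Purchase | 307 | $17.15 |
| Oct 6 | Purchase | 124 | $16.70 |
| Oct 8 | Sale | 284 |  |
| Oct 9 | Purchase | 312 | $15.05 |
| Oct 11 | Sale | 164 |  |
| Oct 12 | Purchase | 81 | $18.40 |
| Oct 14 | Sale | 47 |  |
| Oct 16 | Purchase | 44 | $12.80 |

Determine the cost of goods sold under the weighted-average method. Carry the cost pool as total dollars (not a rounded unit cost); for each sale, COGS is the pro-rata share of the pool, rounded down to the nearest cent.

After Oct 2: 307 on hand, pool $5,265.05 (≈ $17.1500 each)
After Oct 6: 431 on hand, pool $7,335.85 (≈ $17.0205 each)
Oct 8, sell 284: 284/431 × $7,335.85 → $4,833.83
After Oct 9: 459 on hand, pool $7,197.62 (≈ $15.6811 each)
Oct 11, sell 164: 164/459 × $7,197.62 → $2,571.69
After Oct 12: 376 on hand, pool $6,116.33 (≈ $16.2668 each)
Oct 14, sell 47: 47/376 × $6,116.33 → $764.54
After Oct 16: 373 on hand, pool $5,914.99 (≈ $15.8579 each)
Total COGS = $4,833.83 + $2,571.69 + $764.54 = $8,170.06
Ending inventory (cost pool remaining) = $5,914.99

COGS = $8,170.06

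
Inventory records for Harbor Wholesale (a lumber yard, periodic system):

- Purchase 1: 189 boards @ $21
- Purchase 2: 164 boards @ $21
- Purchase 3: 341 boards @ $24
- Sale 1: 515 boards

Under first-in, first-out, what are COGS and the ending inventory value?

Sale 1 (515) [FIFO — oldest first]: 189 @ $21 + 164 @ $21 + 162 @ $24 = $11,301
Ending inventory: 179 @ $24 = $4,296
Check: goods available $15,597 = COGS $11,301 + ending $4,296

COGS = $11,301; ending inventory = $4,296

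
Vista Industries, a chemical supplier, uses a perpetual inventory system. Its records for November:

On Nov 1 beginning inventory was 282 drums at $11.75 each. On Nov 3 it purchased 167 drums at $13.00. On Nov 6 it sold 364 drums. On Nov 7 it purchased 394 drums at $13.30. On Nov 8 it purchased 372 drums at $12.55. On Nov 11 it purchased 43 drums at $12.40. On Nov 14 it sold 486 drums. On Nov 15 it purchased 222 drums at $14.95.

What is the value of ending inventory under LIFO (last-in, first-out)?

Nov 6, 364 sold [LIFO — newest first]: 167 @ $13.00 + 197 @ $11.75 = $4,485.75
Nov 14, 486 sold [LIFO — newest first]: 43 @ $12.40 + 372 @ $12.55 + 71 @ $13.30 = $6,146.10
Total COGS = $4,485.75 + $6,146.10 = $10,631.85
Ending inventory: 85 @ $11.75 + 323 @ $13.30 + 222 @ $14.95 = $8,613.55

Ending inventory = $8,613.55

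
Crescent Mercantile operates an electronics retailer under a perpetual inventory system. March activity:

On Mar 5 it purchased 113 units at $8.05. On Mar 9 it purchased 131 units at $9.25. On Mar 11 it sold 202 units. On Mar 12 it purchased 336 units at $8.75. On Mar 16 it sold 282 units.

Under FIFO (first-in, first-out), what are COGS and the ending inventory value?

COGS = $4,221.40; ending inventory = $840.00

Mar 11, 202 sold [FIFO — oldest first]: 113 @ $8.05 + 89 @ $9.25 = $1,732.90
Mar 16, 282 sold [FIFO — oldest first]: 42 @ $9.25 + 240 @ $8.75 = $2,488.50
Total COGS = $1,732.90 + $2,488.50 = $4,221.40
Ending inventory: 96 @ $8.75 = $840.00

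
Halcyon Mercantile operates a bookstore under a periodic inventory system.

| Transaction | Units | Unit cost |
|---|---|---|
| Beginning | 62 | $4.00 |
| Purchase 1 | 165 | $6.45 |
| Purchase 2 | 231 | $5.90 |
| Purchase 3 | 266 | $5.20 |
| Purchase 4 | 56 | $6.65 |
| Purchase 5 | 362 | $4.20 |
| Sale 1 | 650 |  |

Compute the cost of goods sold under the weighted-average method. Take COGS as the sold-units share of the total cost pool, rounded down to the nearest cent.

Sale 1, sell 650: 650/1142 × $5,951.15 → $3,387.25
Ending inventory (cost pool remaining) = $2,563.90

COGS = $3,387.25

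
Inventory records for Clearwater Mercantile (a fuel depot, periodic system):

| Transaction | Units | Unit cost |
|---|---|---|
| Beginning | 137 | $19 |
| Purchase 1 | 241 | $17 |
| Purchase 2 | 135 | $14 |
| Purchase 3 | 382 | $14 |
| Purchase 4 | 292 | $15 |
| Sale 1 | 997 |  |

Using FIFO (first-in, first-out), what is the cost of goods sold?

Sale 1 (997) [FIFO — oldest first]: 137 @ $19 + 241 @ $17 + 135 @ $14 + 382 @ $14 + 102 @ $15 = $15,468
Ending inventory: 190 @ $15 = $2,850
Check: goods available $18,318 = COGS $15,468 + ending $2,850

COGS = $15,468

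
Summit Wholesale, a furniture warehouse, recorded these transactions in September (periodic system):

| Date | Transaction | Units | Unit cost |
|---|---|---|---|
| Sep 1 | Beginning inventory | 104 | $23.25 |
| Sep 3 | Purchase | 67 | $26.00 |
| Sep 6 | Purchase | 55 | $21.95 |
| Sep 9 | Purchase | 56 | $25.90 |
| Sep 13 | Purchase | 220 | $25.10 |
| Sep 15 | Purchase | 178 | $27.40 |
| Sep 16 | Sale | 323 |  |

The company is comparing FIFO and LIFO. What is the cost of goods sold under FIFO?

COGS = $7,846.75

FIFO COGS: 104 @ $23.25 + 67 @ $26.00 + 55 @ $21.95 + 56 @ $25.90 + 41 @ $25.10 = $7,846.75
LIFO COGS: 178 @ $27.40 + 145 @ $25.10 = $8,516.70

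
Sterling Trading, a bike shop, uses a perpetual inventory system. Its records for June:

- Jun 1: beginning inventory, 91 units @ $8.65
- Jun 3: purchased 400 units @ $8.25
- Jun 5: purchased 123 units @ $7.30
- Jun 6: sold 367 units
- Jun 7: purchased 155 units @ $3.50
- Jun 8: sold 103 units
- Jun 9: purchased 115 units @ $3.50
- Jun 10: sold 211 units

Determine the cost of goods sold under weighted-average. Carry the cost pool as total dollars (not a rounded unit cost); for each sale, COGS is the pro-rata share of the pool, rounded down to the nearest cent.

After Jun 1: 91 on hand, pool $787.15 (≈ $8.6500 each)
After Jun 3: 491 on hand, pool $4,087.15 (≈ $8.3241 each)
After Jun 5: 614 on hand, pool $4,985.05 (≈ $8.1190 each)
Jun 6, sell 367: 367/614 × $4,985.05 → $2,979.66
After Jun 7: 402 on hand, pool $2,547.89 (≈ $6.3380 each)
Jun 8, sell 103: 103/402 × $2,547.89 → $652.81
After Jun 9: 414 on hand, pool $2,297.58 (≈ $5.5497 each)
Jun 10, sell 211: 211/414 × $2,297.58 → $1,170.98
Total COGS = $2,979.66 + $652.81 + $1,170.98 = $4,803.45
Ending inventory (cost pool remaining) = $1,126.60

COGS = $4,803.45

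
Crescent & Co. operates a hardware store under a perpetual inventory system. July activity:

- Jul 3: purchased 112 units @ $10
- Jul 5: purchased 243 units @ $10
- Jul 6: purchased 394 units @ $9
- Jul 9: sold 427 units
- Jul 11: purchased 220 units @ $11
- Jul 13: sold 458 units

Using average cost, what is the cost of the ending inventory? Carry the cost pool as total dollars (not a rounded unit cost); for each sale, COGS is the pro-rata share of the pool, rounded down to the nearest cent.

After Jul 3: 112 on hand, pool $1,120.00 (≈ $10.0000 each)
After Jul 5: 355 on hand, pool $3,550.00 (≈ $10.0000 each)
After Jul 6: 749 on hand, pool $7,096.00 (≈ $9.4740 each)
Jul 9, sell 427: 427/749 × $7,096.00 → $4,045.38
After Jul 11: 542 on hand, pool $5,470.62 (≈ $10.0934 each)
Jul 13, sell 458: 458/542 × $5,470.62 → $4,622.77
Total COGS = $4,045.38 + $4,622.77 = $8,668.15
Ending inventory (cost pool remaining) = $847.85
Check: goods available $9,516.00 = COGS $8,668.15 + ending $847.85

Ending inventory = $847.85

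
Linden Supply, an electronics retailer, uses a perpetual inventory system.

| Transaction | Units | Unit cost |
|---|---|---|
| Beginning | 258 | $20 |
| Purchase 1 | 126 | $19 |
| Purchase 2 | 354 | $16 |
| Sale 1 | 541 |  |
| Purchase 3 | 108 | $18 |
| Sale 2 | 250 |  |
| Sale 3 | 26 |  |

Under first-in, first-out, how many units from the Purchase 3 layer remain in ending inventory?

29

Sale 1 (541) [FIFO — oldest first]: 258 @ $20 + 126 @ $19 + 157 @ $16 = $10,066
Sale 2 (250) [FIFO — oldest first]: 197 @ $16 + 53 @ $18 = $4,106
Sale 3 (26) [FIFO — oldest first]: 26 @ $18 = $468
Total COGS = $10,066 + $4,106 + $468 = $14,640
Ending inventory: 29 @ $18 = $522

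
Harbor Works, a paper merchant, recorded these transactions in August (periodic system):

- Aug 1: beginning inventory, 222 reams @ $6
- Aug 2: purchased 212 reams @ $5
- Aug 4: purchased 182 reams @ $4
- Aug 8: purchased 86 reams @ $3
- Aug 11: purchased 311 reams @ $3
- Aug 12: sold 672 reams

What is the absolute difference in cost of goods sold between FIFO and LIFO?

$904

FIFO COGS: 222 @ $6 + 212 @ $5 + 182 @ $4 + 56 @ $3 = $3,288
LIFO COGS: 311 @ $3 + 86 @ $3 + 182 @ $4 + 93 @ $5 = $2,384
Difference = |$3,288 − $2,384| = $904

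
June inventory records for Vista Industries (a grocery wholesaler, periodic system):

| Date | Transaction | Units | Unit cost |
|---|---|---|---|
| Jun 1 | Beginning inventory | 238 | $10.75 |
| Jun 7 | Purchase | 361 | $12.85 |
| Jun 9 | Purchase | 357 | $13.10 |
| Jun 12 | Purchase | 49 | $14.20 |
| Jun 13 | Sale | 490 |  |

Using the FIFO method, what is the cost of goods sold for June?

COGS = $5,796.70

Jun 13, 490 sold [FIFO — oldest first]: 238 @ $10.75 + 252 @ $12.85 = $5,796.70
Ending inventory: 109 @ $12.85 + 357 @ $13.10 + 49 @ $14.20 = $6,773.15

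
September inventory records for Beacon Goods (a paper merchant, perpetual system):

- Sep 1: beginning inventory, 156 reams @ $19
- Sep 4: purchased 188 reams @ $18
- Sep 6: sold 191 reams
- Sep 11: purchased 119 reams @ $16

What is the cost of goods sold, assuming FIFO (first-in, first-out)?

Sep 6, 191 sold [FIFO — oldest first]: 156 @ $19 + 35 @ $18 = $3,594
Ending inventory: 153 @ $18 + 119 @ $16 = $4,658
Check: goods available $8,252 = COGS $3,594 + ending $4,658

COGS = $3,594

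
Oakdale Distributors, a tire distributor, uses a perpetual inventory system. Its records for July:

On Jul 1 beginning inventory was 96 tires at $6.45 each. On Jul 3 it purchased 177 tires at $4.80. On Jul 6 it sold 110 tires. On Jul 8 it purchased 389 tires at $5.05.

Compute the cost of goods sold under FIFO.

Jul 6, 110 sold [FIFO — oldest first]: 96 @ $6.45 + 14 @ $4.80 = $686.40
Ending inventory: 163 @ $4.80 + 389 @ $5.05 = $2,746.85
Check: goods available $3,433.25 = COGS $686.40 + ending $2,746.85

COGS = $686.40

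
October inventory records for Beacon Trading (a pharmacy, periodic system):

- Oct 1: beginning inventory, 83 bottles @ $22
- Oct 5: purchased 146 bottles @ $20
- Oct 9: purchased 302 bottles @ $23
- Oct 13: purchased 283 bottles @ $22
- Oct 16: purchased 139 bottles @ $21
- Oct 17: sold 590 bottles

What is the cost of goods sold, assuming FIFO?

Oct 17, 590 sold [FIFO — oldest first]: 83 @ $22 + 146 @ $20 + 302 @ $23 + 59 @ $22 = $12,990
Ending inventory: 224 @ $22 + 139 @ $21 = $7,847
Check: goods available $20,837 = COGS $12,990 + ending $7,847

COGS = $12,990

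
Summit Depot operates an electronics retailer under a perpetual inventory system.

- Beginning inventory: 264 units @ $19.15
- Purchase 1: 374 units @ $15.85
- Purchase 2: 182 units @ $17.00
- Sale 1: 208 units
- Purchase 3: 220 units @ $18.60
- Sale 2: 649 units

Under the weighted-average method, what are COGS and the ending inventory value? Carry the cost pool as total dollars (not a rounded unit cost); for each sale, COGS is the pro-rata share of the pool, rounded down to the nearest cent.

COGS = $14,958.50; ending inventory = $3,211.00

After Beginning: 264 on hand, pool $5,055.60 (≈ $19.1500 each)
After Purchase 1: 638 on hand, pool $10,983.50 (≈ $17.2155 each)
After Purchase 2: 820 on hand, pool $14,077.50 (≈ $17.1677 each)
Sale 1, sell 208: 208/820 × $14,077.50 → $3,570.87
After Purchase 3: 832 on hand, pool $14,598.63 (≈ $17.5464 each)
Sale 2, sell 649: 649/832 × $14,598.63 → $11,387.63
Total COGS = $3,570.87 + $11,387.63 = $14,958.50
Ending inventory (cost pool remaining) = $3,211.00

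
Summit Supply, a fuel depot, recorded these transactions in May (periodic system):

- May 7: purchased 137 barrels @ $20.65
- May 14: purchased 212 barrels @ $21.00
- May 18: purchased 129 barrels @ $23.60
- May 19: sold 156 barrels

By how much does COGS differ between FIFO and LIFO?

FIFO COGS: 137 @ $20.65 + 19 @ $21.00 = $3,228.05
LIFO COGS: 129 @ $23.60 + 27 @ $21.00 = $3,611.40
Difference = |$3,228.05 − $3,611.40| = $383.35

$383.35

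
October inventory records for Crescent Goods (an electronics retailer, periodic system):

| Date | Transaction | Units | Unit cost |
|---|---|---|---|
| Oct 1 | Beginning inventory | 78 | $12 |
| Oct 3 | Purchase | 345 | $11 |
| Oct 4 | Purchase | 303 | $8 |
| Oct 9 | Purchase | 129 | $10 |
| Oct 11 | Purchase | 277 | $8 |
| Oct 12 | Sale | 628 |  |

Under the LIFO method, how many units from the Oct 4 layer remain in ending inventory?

Oct 12, 628 sold [LIFO — newest first]: 277 @ $8 + 129 @ $10 + 222 @ $8 = $5,282
Ending inventory: 78 @ $12 + 345 @ $11 + 81 @ $8 = $5,379

81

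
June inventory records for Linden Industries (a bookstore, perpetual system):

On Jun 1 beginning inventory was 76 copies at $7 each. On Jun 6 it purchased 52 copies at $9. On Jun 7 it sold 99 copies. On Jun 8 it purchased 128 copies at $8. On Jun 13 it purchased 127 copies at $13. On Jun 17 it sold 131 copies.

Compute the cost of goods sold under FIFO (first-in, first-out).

Jun 7, 99 sold [FIFO — oldest first]: 76 @ $7 + 23 @ $9 = $739
Jun 17, 131 sold [FIFO — oldest first]: 29 @ $9 + 102 @ $8 = $1,077
Total COGS = $739 + $1,077 = $1,816
Ending inventory: 26 @ $8 + 127 @ $13 = $1,859

COGS = $1,816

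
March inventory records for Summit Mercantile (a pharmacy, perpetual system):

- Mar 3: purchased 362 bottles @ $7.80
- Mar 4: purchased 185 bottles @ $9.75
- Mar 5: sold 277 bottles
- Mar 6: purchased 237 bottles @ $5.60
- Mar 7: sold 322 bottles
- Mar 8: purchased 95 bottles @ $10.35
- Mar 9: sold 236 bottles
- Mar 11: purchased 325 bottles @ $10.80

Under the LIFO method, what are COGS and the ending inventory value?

Mar 5, 277 sold [LIFO — newest first]: 185 @ $9.75 + 92 @ $7.80 = $2,521.35
Mar 7, 322 sold [LIFO — newest first]: 237 @ $5.60 + 85 @ $7.80 = $1,990.20
Mar 9, 236 sold [LIFO — newest first]: 95 @ $10.35 + 141 @ $7.80 = $2,083.05
Total COGS = $2,521.35 + $1,990.20 + $2,083.05 = $6,594.60
Ending inventory: 44 @ $7.80 + 325 @ $10.80 = $3,853.20
Check: goods available $10,447.80 = COGS $6,594.60 + ending $3,853.20

COGS = $6,594.60; ending inventory = $3,853.20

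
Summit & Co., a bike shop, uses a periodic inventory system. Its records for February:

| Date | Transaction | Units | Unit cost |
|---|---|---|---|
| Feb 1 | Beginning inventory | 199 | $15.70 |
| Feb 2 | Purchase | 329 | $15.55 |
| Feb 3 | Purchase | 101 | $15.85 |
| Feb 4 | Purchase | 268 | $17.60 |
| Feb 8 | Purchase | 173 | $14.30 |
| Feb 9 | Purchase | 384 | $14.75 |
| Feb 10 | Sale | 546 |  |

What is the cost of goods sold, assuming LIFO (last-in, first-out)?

COGS = $7,980.60

Feb 10, 546 sold [LIFO — newest first]: 384 @ $14.75 + 162 @ $14.30 = $7,980.60
Ending inventory: 199 @ $15.70 + 329 @ $15.55 + 101 @ $15.85 + 268 @ $17.60 + 11 @ $14.30 = $14,715.20
Check: goods available $22,695.80 = COGS $7,980.60 + ending $14,715.20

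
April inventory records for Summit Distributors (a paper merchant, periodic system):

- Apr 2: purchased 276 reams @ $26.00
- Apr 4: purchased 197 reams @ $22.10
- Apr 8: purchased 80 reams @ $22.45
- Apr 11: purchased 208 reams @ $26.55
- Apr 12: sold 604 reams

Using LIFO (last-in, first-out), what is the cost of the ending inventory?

Ending inventory = $4,082.00

Apr 12, 604 sold [LIFO — newest first]: 208 @ $26.55 + 80 @ $22.45 + 197 @ $22.10 + 119 @ $26.00 = $14,766.10
Ending inventory: 157 @ $26.00 = $4,082.00
Check: goods available $18,848.10 = COGS $14,766.10 + ending $4,082.00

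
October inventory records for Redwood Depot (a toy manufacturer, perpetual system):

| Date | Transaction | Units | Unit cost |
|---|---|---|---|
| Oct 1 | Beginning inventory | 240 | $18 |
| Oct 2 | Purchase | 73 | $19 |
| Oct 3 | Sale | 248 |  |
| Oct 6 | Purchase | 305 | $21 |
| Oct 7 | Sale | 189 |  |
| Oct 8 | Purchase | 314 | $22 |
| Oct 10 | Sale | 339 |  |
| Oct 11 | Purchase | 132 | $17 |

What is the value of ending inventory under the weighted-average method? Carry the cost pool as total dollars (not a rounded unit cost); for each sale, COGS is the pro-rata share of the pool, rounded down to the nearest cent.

Ending inventory = $5,591.24

After Oct 1: 240 on hand, pool $4,320.00 (≈ $18.0000 each)
After Oct 2: 313 on hand, pool $5,707.00 (≈ $18.2332 each)
Oct 3, sell 248: 248/313 × $5,707.00 → $4,521.84
After Oct 6: 370 on hand, pool $7,590.16 (≈ $20.5139 each)
Oct 7, sell 189: 189/370 × $7,590.16 → $3,877.13
After Oct 8: 495 on hand, pool $10,621.03 (≈ $21.4566 each)
Oct 10, sell 339: 339/495 × $10,621.03 → $7,273.79
After Oct 11: 288 on hand, pool $5,591.24 (≈ $19.4140 each)
Total COGS = $4,521.84 + $3,877.13 + $7,273.79 = $15,672.76
Ending inventory (cost pool remaining) = $5,591.24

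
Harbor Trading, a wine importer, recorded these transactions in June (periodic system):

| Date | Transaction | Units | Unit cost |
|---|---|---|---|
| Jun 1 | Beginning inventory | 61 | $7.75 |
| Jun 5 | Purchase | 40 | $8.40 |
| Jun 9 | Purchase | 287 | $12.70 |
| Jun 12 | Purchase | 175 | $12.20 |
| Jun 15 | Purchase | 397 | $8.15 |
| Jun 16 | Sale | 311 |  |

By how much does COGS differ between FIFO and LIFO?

FIFO COGS: 61 @ $7.75 + 40 @ $8.40 + 210 @ $12.70 = $3,475.75
LIFO COGS: 311 @ $8.15 = $2,534.65
Difference = |$3,475.75 − $2,534.65| = $941.10

$941.10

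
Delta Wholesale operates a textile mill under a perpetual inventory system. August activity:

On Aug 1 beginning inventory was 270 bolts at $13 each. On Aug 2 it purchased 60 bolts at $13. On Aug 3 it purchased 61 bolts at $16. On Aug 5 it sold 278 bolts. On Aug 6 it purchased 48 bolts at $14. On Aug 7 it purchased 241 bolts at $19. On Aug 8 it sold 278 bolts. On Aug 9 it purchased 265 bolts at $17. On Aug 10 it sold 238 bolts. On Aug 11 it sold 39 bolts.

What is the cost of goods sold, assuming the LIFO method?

COGS = $13,566

Aug 5, 278 sold [LIFO — newest first]: 61 @ $16 + 60 @ $13 + 157 @ $13 = $3,797
Aug 8, 278 sold [LIFO — newest first]: 241 @ $19 + 37 @ $14 = $5,097
Aug 10, 238 sold [LIFO — newest first]: 238 @ $17 = $4,046
Aug 11, 39 sold [LIFO — newest first]: 27 @ $17 + 11 @ $14 + 1 @ $13 = $626
Total COGS = $3,797 + $5,097 + $4,046 + $626 = $13,566
Ending inventory: 112 @ $13 = $1,456
Check: goods available $15,022 = COGS $13,566 + ending $1,456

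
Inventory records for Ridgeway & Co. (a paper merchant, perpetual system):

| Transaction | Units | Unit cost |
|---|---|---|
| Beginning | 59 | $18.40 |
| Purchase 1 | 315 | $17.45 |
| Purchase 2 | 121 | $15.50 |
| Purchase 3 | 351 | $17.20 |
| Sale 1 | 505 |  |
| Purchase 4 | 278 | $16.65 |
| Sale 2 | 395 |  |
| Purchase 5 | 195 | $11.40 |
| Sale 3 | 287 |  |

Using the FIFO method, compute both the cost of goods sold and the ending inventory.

Sale 1 (505) [FIFO — oldest first]: 59 @ $18.40 + 315 @ $17.45 + 121 @ $15.50 + 10 @ $17.20 = $8,629.85
Sale 2 (395) [FIFO — oldest first]: 341 @ $17.20 + 54 @ $16.65 = $6,764.30
Sale 3 (287) [FIFO — oldest first]: 224 @ $16.65 + 63 @ $11.40 = $4,447.80
Total COGS = $8,629.85 + $6,764.30 + $4,447.80 = $19,841.95
Ending inventory: 132 @ $11.40 = $1,504.80
Check: goods available $21,346.75 = COGS $19,841.95 + ending $1,504.80

COGS = $19,841.95; ending inventory = $1,504.80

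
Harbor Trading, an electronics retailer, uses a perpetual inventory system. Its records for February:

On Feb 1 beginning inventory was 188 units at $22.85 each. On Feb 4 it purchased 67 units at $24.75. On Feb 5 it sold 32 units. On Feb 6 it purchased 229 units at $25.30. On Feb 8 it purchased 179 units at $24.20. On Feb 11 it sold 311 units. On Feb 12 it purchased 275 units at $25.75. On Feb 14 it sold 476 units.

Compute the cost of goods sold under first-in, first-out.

COGS = $20,096.55

Feb 5, 32 sold [FIFO — oldest first]: 32 @ $22.85 = $731.20
Feb 11, 311 sold [FIFO — oldest first]: 156 @ $22.85 + 67 @ $24.75 + 88 @ $25.30 = $7,449.25
Feb 14, 476 sold [FIFO — oldest first]: 141 @ $25.30 + 179 @ $24.20 + 156 @ $25.75 = $11,916.10
Total COGS = $731.20 + $7,449.25 + $11,916.10 = $20,096.55
Ending inventory: 119 @ $25.75 = $3,064.25
Check: goods available $23,160.80 = COGS $20,096.55 + ending $3,064.25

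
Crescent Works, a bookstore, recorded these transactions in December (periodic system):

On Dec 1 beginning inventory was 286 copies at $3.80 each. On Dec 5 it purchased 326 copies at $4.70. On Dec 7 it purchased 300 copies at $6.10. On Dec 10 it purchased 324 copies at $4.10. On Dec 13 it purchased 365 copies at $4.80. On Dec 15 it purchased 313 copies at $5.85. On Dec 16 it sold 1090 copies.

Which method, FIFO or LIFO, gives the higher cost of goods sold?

LIFO

FIFO COGS: 286 @ $3.80 + 326 @ $4.70 + 300 @ $6.10 + 178 @ $4.10 = $5,178.80
LIFO COGS: 313 @ $5.85 + 365 @ $4.80 + 324 @ $4.10 + 88 @ $6.10 = $5,448.25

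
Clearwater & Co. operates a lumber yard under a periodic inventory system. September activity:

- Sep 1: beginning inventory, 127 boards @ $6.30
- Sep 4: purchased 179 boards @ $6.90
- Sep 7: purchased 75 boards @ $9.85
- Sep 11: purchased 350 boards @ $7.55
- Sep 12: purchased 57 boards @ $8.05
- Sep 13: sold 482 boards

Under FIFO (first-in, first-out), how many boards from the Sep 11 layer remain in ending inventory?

Sep 13, 482 sold [FIFO — oldest first]: 127 @ $6.30 + 179 @ $6.90 + 75 @ $9.85 + 101 @ $7.55 = $3,536.50
Ending inventory: 249 @ $7.55 + 57 @ $8.05 = $2,338.80

249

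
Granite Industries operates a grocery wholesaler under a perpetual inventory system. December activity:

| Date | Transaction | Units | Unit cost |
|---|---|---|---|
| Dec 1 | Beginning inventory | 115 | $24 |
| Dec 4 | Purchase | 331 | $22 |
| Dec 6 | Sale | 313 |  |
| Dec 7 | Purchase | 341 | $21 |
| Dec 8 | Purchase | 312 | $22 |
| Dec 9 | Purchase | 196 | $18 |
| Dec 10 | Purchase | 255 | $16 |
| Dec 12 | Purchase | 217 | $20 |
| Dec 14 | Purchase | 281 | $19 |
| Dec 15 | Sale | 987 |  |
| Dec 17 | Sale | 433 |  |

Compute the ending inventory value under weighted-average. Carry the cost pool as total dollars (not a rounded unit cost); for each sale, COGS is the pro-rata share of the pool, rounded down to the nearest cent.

Ending inventory = $6,228.58

After Dec 1: 115 on hand, pool $2,760.00 (≈ $24.0000 each)
After Dec 4: 446 on hand, pool $10,042.00 (≈ $22.5157 each)
Dec 6, sell 313: 313/446 × $10,042.00 → $7,047.41
After Dec 7: 474 on hand, pool $10,155.59 (≈ $21.4253 each)
After Dec 8: 786 on hand, pool $17,019.59 (≈ $21.6534 each)
After Dec 9: 982 on hand, pool $20,547.59 (≈ $20.9242 each)
After Dec 10: 1237 on hand, pool $24,627.59 (≈ $19.9091 each)
After Dec 12: 1454 on hand, pool $28,967.59 (≈ $19.9227 each)
After Dec 14: 1735 on hand, pool $34,306.59 (≈ $19.7733 each)
Dec 15, sell 987: 987/1735 × $34,306.59 → $19,516.19
Dec 17, sell 433: 433/748 × $14,790.40 → $8,561.82
Total COGS = $7,047.41 + $19,516.19 + $8,561.82 = $35,125.42
Ending inventory (cost pool remaining) = $6,228.58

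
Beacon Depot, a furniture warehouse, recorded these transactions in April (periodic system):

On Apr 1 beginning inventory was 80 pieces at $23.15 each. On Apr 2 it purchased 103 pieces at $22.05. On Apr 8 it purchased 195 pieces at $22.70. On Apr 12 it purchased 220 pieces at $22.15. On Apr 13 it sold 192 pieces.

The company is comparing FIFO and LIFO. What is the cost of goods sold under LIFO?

FIFO COGS: 80 @ $23.15 + 103 @ $22.05 + 9 @ $22.70 = $4,327.45
LIFO COGS: 192 @ $22.15 = $4,252.80

COGS = $4,252.80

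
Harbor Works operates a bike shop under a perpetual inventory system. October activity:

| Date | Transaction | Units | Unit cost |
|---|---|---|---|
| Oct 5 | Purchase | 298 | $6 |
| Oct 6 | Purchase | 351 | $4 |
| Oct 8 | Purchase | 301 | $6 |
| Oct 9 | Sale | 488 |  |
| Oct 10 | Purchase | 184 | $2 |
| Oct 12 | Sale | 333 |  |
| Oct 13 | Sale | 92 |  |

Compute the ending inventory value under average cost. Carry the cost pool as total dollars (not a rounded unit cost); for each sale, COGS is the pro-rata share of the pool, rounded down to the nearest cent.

Ending inventory = $957.43

After Oct 5: 298 on hand, pool $1,788.00 (≈ $6.0000 each)
After Oct 6: 649 on hand, pool $3,192.00 (≈ $4.9183 each)
After Oct 8: 950 on hand, pool $4,998.00 (≈ $5.2611 each)
Oct 9, sell 488: 488/950 × $4,998.00 → $2,567.39
After Oct 10: 646 on hand, pool $2,798.61 (≈ $4.3322 each)
Oct 12, sell 333: 333/646 × $2,798.61 → $1,442.62
Oct 13, sell 92: 92/313 × $1,355.99 → $398.56
Total COGS = $2,567.39 + $1,442.62 + $398.56 = $4,408.57
Ending inventory (cost pool remaining) = $957.43
Check: goods available $5,366.00 = COGS $4,408.57 + ending $957.43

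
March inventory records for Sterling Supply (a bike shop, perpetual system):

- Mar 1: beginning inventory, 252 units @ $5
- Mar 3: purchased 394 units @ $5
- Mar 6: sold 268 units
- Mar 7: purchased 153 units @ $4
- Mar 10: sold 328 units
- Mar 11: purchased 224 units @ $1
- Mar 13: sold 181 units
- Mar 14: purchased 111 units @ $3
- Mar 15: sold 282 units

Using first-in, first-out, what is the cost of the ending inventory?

Ending inventory = $225

Mar 6, 268 sold [FIFO — oldest first]: 252 @ $5 + 16 @ $5 = $1,340
Mar 10, 328 sold [FIFO — oldest first]: 328 @ $5 = $1,640
Mar 13, 181 sold [FIFO — oldest first]: 50 @ $5 + 131 @ $4 = $774
Mar 15, 282 sold [FIFO — oldest first]: 22 @ $4 + 224 @ $1 + 36 @ $3 = $420
Total COGS = $1,340 + $1,640 + $774 + $420 = $4,174
Ending inventory: 75 @ $3 = $225
Check: goods available $4,399 = COGS $4,174 + ending $225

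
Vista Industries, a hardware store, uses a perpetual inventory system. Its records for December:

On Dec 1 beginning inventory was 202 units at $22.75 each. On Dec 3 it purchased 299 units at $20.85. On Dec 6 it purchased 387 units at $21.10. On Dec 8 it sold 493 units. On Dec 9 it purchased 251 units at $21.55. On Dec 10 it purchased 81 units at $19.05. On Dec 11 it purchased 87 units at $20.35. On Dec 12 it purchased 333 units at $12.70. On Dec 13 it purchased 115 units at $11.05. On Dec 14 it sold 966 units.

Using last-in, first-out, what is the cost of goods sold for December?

Dec 8, 493 sold [LIFO — newest first]: 387 @ $21.10 + 106 @ $20.85 = $10,375.80
Dec 14, 966 sold [LIFO — newest first]: 115 @ $11.05 + 333 @ $12.70 + 87 @ $20.35 + 81 @ $19.05 + 251 @ $21.55 + 99 @ $20.85 = $16,286.55
Total COGS = $10,375.80 + $16,286.55 = $26,662.35
Ending inventory: 202 @ $22.75 + 94 @ $20.85 = $6,555.40

COGS = $26,662.35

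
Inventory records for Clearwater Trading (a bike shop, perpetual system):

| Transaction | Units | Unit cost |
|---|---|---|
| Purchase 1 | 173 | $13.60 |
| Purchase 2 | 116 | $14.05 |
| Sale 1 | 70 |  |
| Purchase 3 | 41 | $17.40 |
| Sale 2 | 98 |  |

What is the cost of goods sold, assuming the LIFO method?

Sale 1 (70) [LIFO — newest first]: 70 @ $14.05 = $983.50
Sale 2 (98) [LIFO — newest first]: 41 @ $17.40 + 46 @ $14.05 + 11 @ $13.60 = $1,509.30
Total COGS = $983.50 + $1,509.30 = $2,492.80
Ending inventory: 162 @ $13.60 = $2,203.20

COGS = $2,492.80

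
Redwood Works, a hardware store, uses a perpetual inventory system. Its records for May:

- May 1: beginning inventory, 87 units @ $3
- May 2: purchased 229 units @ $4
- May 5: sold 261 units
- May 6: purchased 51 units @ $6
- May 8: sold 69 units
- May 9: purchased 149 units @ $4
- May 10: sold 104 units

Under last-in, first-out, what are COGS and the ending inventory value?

May 5, 261 sold [LIFO — newest first]: 229 @ $4 + 32 @ $3 = $1,012
May 8, 69 sold [LIFO — newest first]: 51 @ $6 + 18 @ $3 = $360
May 10, 104 sold [LIFO — newest first]: 104 @ $4 = $416
Total COGS = $1,012 + $360 + $416 = $1,788
Ending inventory: 37 @ $3 + 45 @ $4 = $291

COGS = $1,788; ending inventory = $291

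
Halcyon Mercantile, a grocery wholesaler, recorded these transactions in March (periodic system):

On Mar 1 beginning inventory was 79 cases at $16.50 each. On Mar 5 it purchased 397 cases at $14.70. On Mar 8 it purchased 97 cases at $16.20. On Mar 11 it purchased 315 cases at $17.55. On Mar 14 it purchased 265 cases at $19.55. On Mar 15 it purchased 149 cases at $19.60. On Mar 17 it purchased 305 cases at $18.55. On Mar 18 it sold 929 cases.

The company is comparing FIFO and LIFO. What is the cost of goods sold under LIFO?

FIFO COGS: 79 @ $16.50 + 397 @ $14.70 + 97 @ $16.20 + 315 @ $17.55 + 41 @ $19.55 = $15,040.60
LIFO COGS: 305 @ $18.55 + 149 @ $19.60 + 265 @ $19.55 + 210 @ $17.55 = $17,444.40

COGS = $17,444.40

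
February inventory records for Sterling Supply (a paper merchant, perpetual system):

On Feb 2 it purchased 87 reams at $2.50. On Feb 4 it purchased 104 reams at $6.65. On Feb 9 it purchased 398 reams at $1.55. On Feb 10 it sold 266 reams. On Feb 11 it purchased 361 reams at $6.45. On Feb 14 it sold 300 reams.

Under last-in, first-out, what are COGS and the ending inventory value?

Feb 10, 266 sold [LIFO — newest first]: 266 @ $1.55 = $412.30
Feb 14, 300 sold [LIFO — newest first]: 300 @ $6.45 = $1,935.00
Total COGS = $412.30 + $1,935.00 = $2,347.30
Ending inventory: 87 @ $2.50 + 104 @ $6.65 + 132 @ $1.55 + 61 @ $6.45 = $1,507.15
Check: goods available $3,854.45 = COGS $2,347.30 + ending $1,507.15

COGS = $2,347.30; ending inventory = $1,507.15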